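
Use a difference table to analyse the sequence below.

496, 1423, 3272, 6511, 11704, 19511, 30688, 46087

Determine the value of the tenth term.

927  1849  3239  5193  7807  11177  15399
922  1390  1954  2614  3370  4222
468  564  660  756  852
96  96  96  96
Constant fourth difference = 96, so extend:
852 + 96 = 948;  4222 + 948 = 5170;  15399 + 5170 = 20569;  46087 + 20569 = 66656
948 + 96 = 1044;  5170 + 1044 = 6214;  20569 + 6214 = 26783;  66656 + 26783 = 93439

93439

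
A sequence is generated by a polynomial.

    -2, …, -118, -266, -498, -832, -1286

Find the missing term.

-36

Using the last 5 terms:
-148, -232, -334, -454
-84, -102, -120
-18, -18
Constant third difference = -18.
Extend backward: -84 + 18 = -66;  -148 + 66 = -82;  -118 + 82 = -36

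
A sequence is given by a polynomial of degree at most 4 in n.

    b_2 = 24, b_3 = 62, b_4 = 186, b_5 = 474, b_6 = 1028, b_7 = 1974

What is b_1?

18

D1: 38, 124, 288, 554, 946
D2: 86, 164, 266, 392
D3: 78, 102, 126
D4: 24, 24
The fourth differences are constant at 24.
Work back: 78 − 24 = 54;  86 − 54 = 32;  38 − 32 = 6;  24 − 6 = 18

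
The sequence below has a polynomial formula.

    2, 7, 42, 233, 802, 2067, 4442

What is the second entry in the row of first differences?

35

First differences: 5, 35, 191, 569, 1265, 2375
Second differences: 30, 156, 378, 696, 1110
Third differences: 126, 222, 318, 414
Fourth differences: 96, 96, 96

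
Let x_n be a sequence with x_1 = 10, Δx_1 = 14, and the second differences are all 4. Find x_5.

Build the table forward from the leading diagonal:
D2: 4  4  4  4  4
D1: 14  18  22  26  30
x: 10  24  42  64  90

90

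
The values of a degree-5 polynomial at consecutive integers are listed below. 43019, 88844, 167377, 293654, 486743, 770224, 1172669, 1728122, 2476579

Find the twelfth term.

6379294

45825  78533  126277  193089  283481  402445  555453  748457
32708  47744  66812  90392  118964  153008  193004
15036  19068  23580  28572  34044  39996
4032  4512  4992  5472  5952
480  480  480  480
Fifth differences constant at 480.
5952 + 480 = 6432;  39996 + 6432 = 46428;  193004 + 46428 = 239432;  748457 + 239432 = 987889;  2476579 + 987889 = 3464468
6432 + 480 = 6912;  46428 + 6912 = 53340;  239432 + 53340 = 292772;  987889 + 292772 = 1280661;  3464468 + 1280661 = 4745129
6912 + 480 = 7392;  53340 + 7392 = 60732;  292772 + 60732 = 353504;  1280661 + 353504 = 1634165;  4745129 + 1634165 = 6379294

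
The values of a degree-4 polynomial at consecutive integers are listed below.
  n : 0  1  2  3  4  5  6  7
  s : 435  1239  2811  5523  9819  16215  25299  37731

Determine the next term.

First differences: 804, 1572, 2712, 4296, 6396, 9084, 12432
Second differences: 768, 1140, 1584, 2100, 2688, 3348
Third differences: 372, 444, 516, 588, 660
Fourth differences: 72, 72, 72, 72
The fourth differences are constant (72).
660 + 72 = 732;  3348 + 732 = 4080;  12432 + 4080 = 16512;  37731 + 16512 = 54243

54243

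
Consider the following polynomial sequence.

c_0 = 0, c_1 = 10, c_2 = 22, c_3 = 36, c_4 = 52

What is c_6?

90

Δ: 10, 12, 14, 16
Δ²: 2, 2, 2
Constant second difference = 2, so extend:
16 + 2 = 18;  52 + 18 = 70
18 + 2 = 20;  70 + 20 = 90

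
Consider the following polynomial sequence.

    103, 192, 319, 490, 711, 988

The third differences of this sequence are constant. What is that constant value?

6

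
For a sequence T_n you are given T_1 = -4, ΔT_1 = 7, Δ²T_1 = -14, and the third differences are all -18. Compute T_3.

-4

Build the table forward from the leading diagonal:
Third differences: -18  -18  -18
Second differences: -14  -32  -50
First differences: 7  -7  -39
T: -4  3  -4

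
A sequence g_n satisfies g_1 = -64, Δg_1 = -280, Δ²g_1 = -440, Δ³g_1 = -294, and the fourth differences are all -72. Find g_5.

-5072

Build the table forward from the leading diagonal:
Δ⁴: -72, -72, -72, -72, -72
Δ³: -294, -366, -438, -510, -582
Δ²: -440, -734, -1100, -1538, -2048
Δ: -280, -720, -1454, -2554, -4092
g: -64, -344, -1064, -2518, -5072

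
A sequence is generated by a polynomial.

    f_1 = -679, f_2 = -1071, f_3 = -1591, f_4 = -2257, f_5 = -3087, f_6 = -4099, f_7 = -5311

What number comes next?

Δ: -392  -520  -666  -830  -1012  -1212
Δ²: -128  -146  -164  -182  -200
Δ³: -18  -18  -18  -18
Third differences constant at -18.
-200 − 18 = -218;  -1212 − 218 = -1430;  -5311 − 1430 = -6741

-6741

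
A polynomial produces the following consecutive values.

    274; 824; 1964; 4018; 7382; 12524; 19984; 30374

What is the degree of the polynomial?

550, 1140, 2054, 3364, 5142, 7460, 10390
590, 914, 1310, 1778, 2318, 2930
324, 396, 468, 540, 612
72, 72, 72, 72
The fourth differences are constant, so the polynomial has degree 4.

4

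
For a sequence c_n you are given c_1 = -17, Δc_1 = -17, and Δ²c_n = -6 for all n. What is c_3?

-57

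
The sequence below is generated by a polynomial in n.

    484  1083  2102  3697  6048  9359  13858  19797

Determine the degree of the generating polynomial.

4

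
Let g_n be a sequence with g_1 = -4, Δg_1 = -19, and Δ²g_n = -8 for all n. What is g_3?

-50

Build the table forward from the leading diagonal:
D2: -8  -8  -8
D1: -19  -27  -35
g: -4  -23  -50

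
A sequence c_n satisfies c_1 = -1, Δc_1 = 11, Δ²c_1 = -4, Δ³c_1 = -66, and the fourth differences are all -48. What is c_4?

-46

Build the table forward from the leading diagonal:
D4: -48  -48  -48  -48
D3: -66  -114  -162  -210
D2: -4  -70  -184  -346
D1: 11  7  -63  -247
c: -1  10  17  -46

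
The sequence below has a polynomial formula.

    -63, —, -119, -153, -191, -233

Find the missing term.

-89

Using the last 4 terms:
-34  -38  -42
-4  -4
Constant second difference = -4.
Extend backward: -34 + 4 = -30;  -119 + 30 = -89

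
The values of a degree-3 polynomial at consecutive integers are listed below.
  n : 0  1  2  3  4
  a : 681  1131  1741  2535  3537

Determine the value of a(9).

Δ: 450 , 610 , 794 , 1002
Δ²: 160 , 184 , 208
Δ³: 24 , 24
Third differences constant at 24.
208 + 24 = 232;  1002 + 232 = 1234;  3537 + 1234 = 4771
232 + 24 = 256;  1234 + 256 = 1490;  4771 + 1490 = 6261
256 + 24 = 280;  1490 + 280 = 1770;  6261 + 1770 = 8031
280 + 24 = 304;  1770 + 304 = 2074;  8031 + 2074 = 10105
304 + 24 = 328;  2074 + 328 = 2402;  10105 + 2402 = 12507

12507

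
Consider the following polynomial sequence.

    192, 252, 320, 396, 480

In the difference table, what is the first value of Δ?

D1: 60, 68, 76, 84
D2: 8, 8, 8

60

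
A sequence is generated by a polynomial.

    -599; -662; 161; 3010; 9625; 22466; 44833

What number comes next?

80986

First differences: -63 , 823 , 2849 , 6615 , 12841 , 22367
Second differences: 886 , 2026 , 3766 , 6226 , 9526
Third differences: 1140 , 1740 , 2460 , 3300
Fourth differences: 600 , 720 , 840
Fifth differences: 120 , 120
The fifth differences are constant (120).
840 + 120 = 960;  3300 + 960 = 4260;  9526 + 4260 = 13786;  22367 + 13786 = 36153;  44833 + 36153 = 80986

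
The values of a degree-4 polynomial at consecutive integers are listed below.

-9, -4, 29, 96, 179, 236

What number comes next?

D1: 5, 33, 67, 83, 57
D2: 28, 34, 16, -26
D3: 6, -18, -42
D4: -24, -24
The fourth differences are constant (-24).
-42 − 24 = -66;  -26 − 66 = -92;  57 − 92 = -35;  236 − 35 = 201

201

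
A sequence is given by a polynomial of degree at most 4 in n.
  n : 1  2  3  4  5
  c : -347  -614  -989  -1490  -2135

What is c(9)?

-267 , -375 , -501 , -645
-108 , -126 , -144
-18 , -18
Third differences constant at -18.
-144 − 18 = -162;  -645 − 162 = -807;  -2135 − 807 = -2942
-162 − 18 = -180;  -807 − 180 = -987;  -2942 − 987 = -3929
-180 − 18 = -198;  -987 − 198 = -1185;  -3929 − 1185 = -5114
-198 − 18 = -216;  -1185 − 216 = -1401;  -5114 − 1401 = -6515

-6515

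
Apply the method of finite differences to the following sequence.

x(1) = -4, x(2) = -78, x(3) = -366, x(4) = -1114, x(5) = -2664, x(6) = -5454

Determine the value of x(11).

-74, -288, -748, -1550, -2790
-214, -460, -802, -1240
-246, -342, -438
-96, -96
Constant fourth difference = -96, so extend:
-438 − 96 = -534;  -1240 − 534 = -1774;  -2790 − 1774 = -4564;  -5454 − 4564 = -10018
-534 − 96 = -630;  -1774 − 630 = -2404;  -4564 − 2404 = -6968;  -10018 − 6968 = -16986
-630 − 96 = -726;  -2404 − 726 = -3130;  -6968 − 3130 = -10098;  -16986 − 10098 = -27084
-726 − 96 = -822;  -3130 − 822 = -3952;  -10098 − 3952 = -14050;  -27084 − 14050 = -41134
-822 − 96 = -918;  -3952 − 918 = -4870;  -14050 − 4870 = -18920;  -41134 − 18920 = -60054

-60054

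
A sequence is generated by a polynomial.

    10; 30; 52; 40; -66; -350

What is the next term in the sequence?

Δ: 20 , 22 , -12 , -106 , -284
Δ²: 2 , -34 , -94 , -178
Δ³: -36 , -60 , -84
Δ⁴: -24 , -24
Constant fourth difference = -24, so extend:
-84 − 24 = -108;  -178 − 108 = -286;  -284 − 286 = -570;  -350 − 570 = -920

-920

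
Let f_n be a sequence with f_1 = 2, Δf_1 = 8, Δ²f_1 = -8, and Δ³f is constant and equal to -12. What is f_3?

10

Build the table forward from the leading diagonal:
Third differences: -12, -12, -12
Second differences: -8, -20, -32
First differences: 8, 0, -20
f: 2, 10, 10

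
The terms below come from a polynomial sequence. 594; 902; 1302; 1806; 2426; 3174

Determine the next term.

Δ: 308 , 400 , 504 , 620 , 748
Δ²: 92 , 104 , 116 , 128
Δ³: 12 , 12 , 12
Third differences constant at 12.
128 + 12 = 140;  748 + 140 = 888;  3174 + 888 = 4062

4062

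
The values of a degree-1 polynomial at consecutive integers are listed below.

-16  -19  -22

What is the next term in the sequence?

-25

First differences: -3  -3
The first differences are constant (-3).
-22 − 3 = -25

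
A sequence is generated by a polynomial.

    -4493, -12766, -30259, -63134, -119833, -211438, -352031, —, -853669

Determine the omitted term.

-559054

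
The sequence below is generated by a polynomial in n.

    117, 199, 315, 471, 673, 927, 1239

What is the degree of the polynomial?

3

Δ: 82, 116, 156, 202, 254, 312
Δ²: 34, 40, 46, 52, 58
Δ³: 6, 6, 6, 6
The third differences are constant, so the polynomial has degree 3.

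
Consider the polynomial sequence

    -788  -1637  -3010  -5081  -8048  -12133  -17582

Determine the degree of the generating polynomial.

4

First differences: -849, -1373, -2071, -2967, -4085, -5449
Second differences: -524, -698, -896, -1118, -1364
Third differences: -174, -198, -222, -246
Fourth differences: -24, -24, -24
The fourth differences are constant, so the polynomial has degree 4.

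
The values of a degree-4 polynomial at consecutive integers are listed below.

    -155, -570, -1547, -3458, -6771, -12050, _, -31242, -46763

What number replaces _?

-19955

Using the first 6 terms:
First differences: -415  -977  -1911  -3313  -5279
Second differences: -562  -934  -1402  -1966
Third differences: -372  -468  -564
Fourth differences: -96  -96
Constant fourth difference = -96.
Extend forward: -564 − 96 = -660;  -1966 − 660 = -2626;  -5279 − 2626 = -7905;  -12050 − 7905 = -19955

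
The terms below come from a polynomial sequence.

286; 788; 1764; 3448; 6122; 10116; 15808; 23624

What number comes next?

34038

Δ: 502 , 976 , 1684 , 2674 , 3994 , 5692 , 7816
Δ²: 474 , 708 , 990 , 1320 , 1698 , 2124
Δ³: 234 , 282 , 330 , 378 , 426
Δ⁴: 48 , 48 , 48 , 48
The fourth differences are constant (48).
426 + 48 = 474;  2124 + 474 = 2598;  7816 + 2598 = 10414;  23624 + 10414 = 34038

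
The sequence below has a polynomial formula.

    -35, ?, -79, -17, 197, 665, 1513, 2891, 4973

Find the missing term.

Using the last 7 terms:
62  214  468  848  1378  2082
152  254  380  530  704
102  126  150  174
24  24  24
Constant fourth difference = 24.
Extend backward: 102 − 24 = 78;  152 − 78 = 74;  62 − 74 = -12;  -79 + 12 = -67

-67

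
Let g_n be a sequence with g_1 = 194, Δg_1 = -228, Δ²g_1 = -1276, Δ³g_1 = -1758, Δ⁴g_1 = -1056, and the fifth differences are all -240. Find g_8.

-131728

Build the table forward from the leading diagonal:
D5: -240  -240  -240  -240  -240  -240  -240  -240
D4: -1056  -1296  -1536  -1776  -2016  -2256  -2496  -2736
D3: -1758  -2814  -4110  -5646  -7422  -9438  -11694  -14190
D2: -1276  -3034  -5848  -9958  -15604  -23026  -32464  -44158
D1: -228  -1504  -4538  -10386  -20344  -35948  -58974  -91438
g: 194  -34  -1538  -6076  -16462  -36806  -72754  -131728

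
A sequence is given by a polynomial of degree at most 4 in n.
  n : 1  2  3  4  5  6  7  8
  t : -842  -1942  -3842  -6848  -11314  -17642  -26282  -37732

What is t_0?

-284

-1100, -1900, -3006, -4466, -6328, -8640, -11450
-800, -1106, -1460, -1862, -2312, -2810
-306, -354, -402, -450, -498
-48, -48, -48, -48
The fourth differences are constant at -48.
Work back: -306 + 48 = -258;  -800 + 258 = -542;  -1100 + 542 = -558;  -842 + 558 = -284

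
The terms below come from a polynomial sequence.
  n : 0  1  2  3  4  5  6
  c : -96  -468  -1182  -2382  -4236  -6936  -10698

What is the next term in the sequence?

First differences: -372 , -714 , -1200 , -1854 , -2700 , -3762
Second differences: -342 , -486 , -654 , -846 , -1062
Third differences: -144 , -168 , -192 , -216
Fourth differences: -24 , -24 , -24
Constant fourth difference = -24, so extend:
-216 − 24 = -240;  -1062 − 240 = -1302;  -3762 − 1302 = -5064;  -10698 − 5064 = -15762

-15762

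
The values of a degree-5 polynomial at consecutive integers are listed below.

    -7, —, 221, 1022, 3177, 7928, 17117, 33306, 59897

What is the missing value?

12

Using the last 7 terms:
Δ: 801, 2155, 4751, 9189, 16189, 26591
Δ²: 1354, 2596, 4438, 7000, 10402
Δ³: 1242, 1842, 2562, 3402
Δ⁴: 600, 720, 840
Δ⁵: 120, 120
Constant fifth difference = 120.
Extend backward: 600 − 120 = 480;  1242 − 480 = 762;  1354 − 762 = 592;  801 − 592 = 209;  221 − 209 = 12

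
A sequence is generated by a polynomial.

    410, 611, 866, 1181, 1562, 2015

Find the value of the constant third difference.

6

Δ: 201, 255, 315, 381, 453
Δ²: 54, 60, 66, 72
Δ³: 6, 6, 6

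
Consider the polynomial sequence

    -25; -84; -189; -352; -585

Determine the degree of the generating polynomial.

3

First differences: -59, -105, -163, -233
Second differences: -46, -58, -70
Third differences: -12, -12
The third differences are constant, so the polynomial has degree 3.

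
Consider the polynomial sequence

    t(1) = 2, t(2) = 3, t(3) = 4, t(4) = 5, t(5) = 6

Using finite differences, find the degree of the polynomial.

1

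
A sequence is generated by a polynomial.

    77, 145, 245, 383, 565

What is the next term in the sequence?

68, 100, 138, 182
32, 38, 44
6, 6
The third differences are constant (6).
44 + 6 = 50;  182 + 50 = 232;  565 + 232 = 797

797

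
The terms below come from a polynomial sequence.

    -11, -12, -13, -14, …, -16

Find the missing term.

-15

Using the first 4 terms:
D1: -1  -1  -1
Constant first difference = -1.
Extend forward: -14 − 1 = -15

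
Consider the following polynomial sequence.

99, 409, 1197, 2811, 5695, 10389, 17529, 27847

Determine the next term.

310, 788, 1614, 2884, 4694, 7140, 10318
478, 826, 1270, 1810, 2446, 3178
348, 444, 540, 636, 732
96, 96, 96, 96
Fourth differences constant at 96.
732 + 96 = 828;  3178 + 828 = 4006;  10318 + 4006 = 14324;  27847 + 14324 = 42171

42171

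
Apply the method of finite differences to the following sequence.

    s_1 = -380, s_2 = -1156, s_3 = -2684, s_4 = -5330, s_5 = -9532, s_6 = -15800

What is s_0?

-62

First differences: -776, -1528, -2646, -4202, -6268
Second differences: -752, -1118, -1556, -2066
Third differences: -366, -438, -510
Fourth differences: -72, -72
The fourth differences are constant at -72.
Work back: -366 + 72 = -294;  -752 + 294 = -458;  -776 + 458 = -318;  -380 + 318 = -62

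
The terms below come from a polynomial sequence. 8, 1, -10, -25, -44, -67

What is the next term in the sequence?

-7, -11, -15, -19, -23
-4, -4, -4, -4
Second differences constant at -4.
-23 − 4 = -27;  -67 − 27 = -94

-94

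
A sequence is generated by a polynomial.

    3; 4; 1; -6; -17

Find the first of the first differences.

1

Δ: 1, -3, -7, -11
Δ²: -4, -4, -4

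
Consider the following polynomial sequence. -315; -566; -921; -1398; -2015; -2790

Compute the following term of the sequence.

-3741

D1: -251, -355, -477, -617, -775
D2: -104, -122, -140, -158
D3: -18, -18, -18
Third differences constant at -18.
-158 − 18 = -176;  -775 − 176 = -951;  -2790 − 951 = -3741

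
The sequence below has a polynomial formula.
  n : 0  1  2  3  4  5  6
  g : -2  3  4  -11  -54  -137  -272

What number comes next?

Δ: 5 , 1 , -15 , -43 , -83 , -135
Δ²: -4 , -16 , -28 , -40 , -52
Δ³: -12 , -12 , -12 , -12
Constant third difference = -12, so extend:
-52 − 12 = -64;  -135 − 64 = -199;  -272 − 199 = -471

-471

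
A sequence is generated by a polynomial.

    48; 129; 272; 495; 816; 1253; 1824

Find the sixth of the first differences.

D1: 81, 143, 223, 321, 437, 571
D2: 62, 80, 98, 116, 134
D3: 18, 18, 18, 18

571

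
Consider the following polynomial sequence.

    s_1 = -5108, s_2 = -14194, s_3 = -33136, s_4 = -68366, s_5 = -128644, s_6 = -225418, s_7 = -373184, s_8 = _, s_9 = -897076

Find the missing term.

Using the first 7 terms:
Δ: -9086  -18942  -35230  -60278  -96774  -147766
Δ²: -9856  -16288  -25048  -36496  -50992
Δ³: -6432  -8760  -11448  -14496
Δ⁴: -2328  -2688  -3048
Δ⁵: -360  -360
Constant fifth difference = -360.
Extend forward: -3048 − 360 = -3408;  -14496 − 3408 = -17904;  -50992 − 17904 = -68896;  -147766 − 68896 = -216662;  -373184 − 216662 = -589846

-589846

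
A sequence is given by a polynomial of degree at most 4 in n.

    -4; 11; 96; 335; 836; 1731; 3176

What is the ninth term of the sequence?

8460

First differences: 15, 85, 239, 501, 895, 1445
Second differences: 70, 154, 262, 394, 550
Third differences: 84, 108, 132, 156
Fourth differences: 24, 24, 24
Fourth differences constant at 24.
156 + 24 = 180;  550 + 180 = 730;  1445 + 730 = 2175;  3176 + 2175 = 5351
180 + 24 = 204;  730 + 204 = 934;  2175 + 934 = 3109;  5351 + 3109 = 8460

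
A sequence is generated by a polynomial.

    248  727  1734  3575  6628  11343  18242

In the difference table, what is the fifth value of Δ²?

D1: 479, 1007, 1841, 3053, 4715, 6899
D2: 528, 834, 1212, 1662, 2184
D3: 306, 378, 450, 522
D4: 72, 72, 72

2184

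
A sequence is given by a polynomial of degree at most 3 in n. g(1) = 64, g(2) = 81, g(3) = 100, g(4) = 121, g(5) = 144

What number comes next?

D1: 17  19  21  23
D2: 2  2  2
Second differences constant at 2.
23 + 2 = 25;  144 + 25 = 169

169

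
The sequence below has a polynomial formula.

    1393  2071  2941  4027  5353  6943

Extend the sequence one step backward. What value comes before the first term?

883

D1: 678  870  1086  1326  1590
D2: 192  216  240  264
D3: 24  24  24
The third differences are constant at 24.
Work back: 192 − 24 = 168;  678 − 168 = 510;  1393 − 510 = 883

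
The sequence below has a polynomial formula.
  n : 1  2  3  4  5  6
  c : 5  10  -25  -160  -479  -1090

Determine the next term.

D1: 5, -35, -135, -319, -611
D2: -40, -100, -184, -292
D3: -60, -84, -108
D4: -24, -24
Constant fourth difference = -24, so extend:
-108 − 24 = -132;  -292 − 132 = -424;  -611 − 424 = -1035;  -1090 − 1035 = -2125

-2125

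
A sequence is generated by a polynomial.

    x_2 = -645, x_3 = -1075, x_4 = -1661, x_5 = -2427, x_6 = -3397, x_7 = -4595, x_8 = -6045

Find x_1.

-347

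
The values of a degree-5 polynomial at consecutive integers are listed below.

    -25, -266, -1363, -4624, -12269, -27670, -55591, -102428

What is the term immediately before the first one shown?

-4

Δ: -241, -1097, -3261, -7645, -15401, -27921, -46837
Δ²: -856, -2164, -4384, -7756, -12520, -18916
Δ³: -1308, -2220, -3372, -4764, -6396
Δ⁴: -912, -1152, -1392, -1632
Δ⁵: -240, -240, -240
The fifth differences are constant at -240.
Work back: -912 + 240 = -672;  -1308 + 672 = -636;  -856 + 636 = -220;  -241 + 220 = -21;  -25 + 21 = -4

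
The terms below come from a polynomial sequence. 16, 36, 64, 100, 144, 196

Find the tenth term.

484

D1: 20  28  36  44  52
D2: 8  8  8  8
Second differences constant at 8.
52 + 8 = 60;  196 + 60 = 256
60 + 8 = 68;  256 + 68 = 324
68 + 8 = 76;  324 + 76 = 400
76 + 8 = 84;  400 + 84 = 484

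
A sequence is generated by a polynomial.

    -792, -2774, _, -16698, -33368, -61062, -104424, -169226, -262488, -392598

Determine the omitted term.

Using the last 7 terms:
-16670, -27694, -43362, -64802, -93262, -130110
-11024, -15668, -21440, -28460, -36848
-4644, -5772, -7020, -8388
-1128, -1248, -1368
-120, -120
Constant fifth difference = -120.
Extend backward: -1128 + 120 = -1008;  -4644 + 1008 = -3636;  -11024 + 3636 = -7388;  -16670 + 7388 = -9282;  -16698 + 9282 = -7416

-7416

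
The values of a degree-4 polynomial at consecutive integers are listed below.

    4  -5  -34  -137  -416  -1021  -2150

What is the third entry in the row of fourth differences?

First differences: -9, -29, -103, -279, -605, -1129
Second differences: -20, -74, -176, -326, -524
Third differences: -54, -102, -150, -198
Fourth differences: -48, -48, -48

-48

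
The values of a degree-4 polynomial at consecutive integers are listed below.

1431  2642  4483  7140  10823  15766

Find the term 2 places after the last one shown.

30488

Δ: 1211, 1841, 2657, 3683, 4943
Δ²: 630, 816, 1026, 1260
Δ³: 186, 210, 234
Δ⁴: 24, 24
Fourth differences constant at 24.
234 + 24 = 258;  1260 + 258 = 1518;  4943 + 1518 = 6461;  15766 + 6461 = 22227
258 + 24 = 282;  1518 + 282 = 1800;  6461 + 1800 = 8261;  22227 + 8261 = 30488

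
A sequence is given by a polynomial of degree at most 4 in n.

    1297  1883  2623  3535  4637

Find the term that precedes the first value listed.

847

First differences: 586, 740, 912, 1102
Second differences: 154, 172, 190
Third differences: 18, 18
The third differences are constant at 18.
Work back: 154 − 18 = 136;  586 − 136 = 450;  1297 − 450 = 847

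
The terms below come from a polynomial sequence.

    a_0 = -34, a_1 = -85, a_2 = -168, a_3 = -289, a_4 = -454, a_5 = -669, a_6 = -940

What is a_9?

-2149

First differences: -51, -83, -121, -165, -215, -271
Second differences: -32, -38, -44, -50, -56
Third differences: -6, -6, -6, -6
Third differences constant at -6.
-56 − 6 = -62;  -271 − 62 = -333;  -940 − 333 = -1273
-62 − 6 = -68;  -333 − 68 = -401;  -1273 − 401 = -1674
-68 − 6 = -74;  -401 − 74 = -475;  -1674 − 475 = -2149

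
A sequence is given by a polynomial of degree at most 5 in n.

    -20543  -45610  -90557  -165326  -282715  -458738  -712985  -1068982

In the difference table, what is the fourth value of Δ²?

First differences: -25067, -44947, -74769, -117389, -176023, -254247, -355997
Second differences: -19880, -29822, -42620, -58634, -78224, -101750
Third differences: -9942, -12798, -16014, -19590, -23526
Fourth differences: -2856, -3216, -3576, -3936
Fifth differences: -360, -360, -360

-58634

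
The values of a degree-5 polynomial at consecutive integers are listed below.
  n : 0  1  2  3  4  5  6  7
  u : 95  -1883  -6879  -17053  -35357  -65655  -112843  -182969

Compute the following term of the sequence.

-283353

Δ: -1978  -4996  -10174  -18304  -30298  -47188  -70126
Δ²: -3018  -5178  -8130  -11994  -16890  -22938
Δ³: -2160  -2952  -3864  -4896  -6048
Δ⁴: -792  -912  -1032  -1152
Δ⁵: -120  -120  -120
The fifth differences are constant (-120).
-1152 − 120 = -1272;  -6048 − 1272 = -7320;  -22938 − 7320 = -30258;  -70126 − 30258 = -100384;  -182969 − 100384 = -283353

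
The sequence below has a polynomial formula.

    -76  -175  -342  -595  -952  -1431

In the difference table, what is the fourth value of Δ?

-357

First differences: -99, -167, -253, -357, -479
Second differences: -68, -86, -104, -122
Third differences: -18, -18, -18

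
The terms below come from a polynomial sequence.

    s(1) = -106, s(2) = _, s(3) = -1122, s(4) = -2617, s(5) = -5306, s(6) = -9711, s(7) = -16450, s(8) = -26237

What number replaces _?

Using the last 6 terms:
First differences: -1495, -2689, -4405, -6739, -9787
Second differences: -1194, -1716, -2334, -3048
Third differences: -522, -618, -714
Fourth differences: -96, -96
Constant fourth difference = -96.
Extend backward: -522 + 96 = -426;  -1194 + 426 = -768;  -1495 + 768 = -727;  -1122 + 727 = -395

-395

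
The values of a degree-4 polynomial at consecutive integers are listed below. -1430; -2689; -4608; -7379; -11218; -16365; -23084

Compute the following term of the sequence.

-31663

Δ: -1259  -1919  -2771  -3839  -5147  -6719
Δ²: -660  -852  -1068  -1308  -1572
Δ³: -192  -216  -240  -264
Δ⁴: -24  -24  -24
The fourth differences are constant (-24).
-264 − 24 = -288;  -1572 − 288 = -1860;  -6719 − 1860 = -8579;  -23084 − 8579 = -31663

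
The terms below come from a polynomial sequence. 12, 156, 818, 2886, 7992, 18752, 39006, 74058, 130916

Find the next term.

218532

D1: 144  662  2068  5106  10760  20254  35052  56858
D2: 518  1406  3038  5654  9494  14798  21806
D3: 888  1632  2616  3840  5304  7008
D4: 744  984  1224  1464  1704
D5: 240  240  240  240
Fifth differences constant at 240.
1704 + 240 = 1944;  7008 + 1944 = 8952;  21806 + 8952 = 30758;  56858 + 30758 = 87616;  130916 + 87616 = 218532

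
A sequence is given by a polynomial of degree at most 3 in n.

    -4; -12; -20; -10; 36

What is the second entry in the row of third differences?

18

Δ: -8, -8, 10, 46
Δ²: 0, 18, 36
Δ³: 18, 18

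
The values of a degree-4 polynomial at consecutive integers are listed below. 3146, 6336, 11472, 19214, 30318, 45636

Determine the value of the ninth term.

Δ: 3190, 5136, 7742, 11104, 15318
Δ²: 1946, 2606, 3362, 4214
Δ³: 660, 756, 852
Δ⁴: 96, 96
Constant fourth difference = 96, so extend:
852 + 96 = 948;  4214 + 948 = 5162;  15318 + 5162 = 20480;  45636 + 20480 = 66116
948 + 96 = 1044;  5162 + 1044 = 6206;  20480 + 6206 = 26686;  66116 + 26686 = 92802
1044 + 96 = 1140;  6206 + 1140 = 7346;  26686 + 7346 = 34032;  92802 + 34032 = 126834

126834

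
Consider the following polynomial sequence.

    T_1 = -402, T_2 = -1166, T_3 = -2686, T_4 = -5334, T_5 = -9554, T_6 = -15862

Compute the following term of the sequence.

-764, -1520, -2648, -4220, -6308
-756, -1128, -1572, -2088
-372, -444, -516
-72, -72
The fourth differences are constant (-72).
-516 − 72 = -588;  -2088 − 588 = -2676;  -6308 − 2676 = -8984;  -15862 − 8984 = -24846

-24846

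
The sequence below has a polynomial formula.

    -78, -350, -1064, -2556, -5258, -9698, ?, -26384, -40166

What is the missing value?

-16500

Using the first 6 terms:
-272, -714, -1492, -2702, -4440
-442, -778, -1210, -1738
-336, -432, -528
-96, -96
Constant fourth difference = -96.
Extend forward: -528 − 96 = -624;  -1738 − 624 = -2362;  -4440 − 2362 = -6802;  -9698 − 6802 = -16500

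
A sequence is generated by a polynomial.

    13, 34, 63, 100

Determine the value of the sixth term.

First differences: 21, 29, 37
Second differences: 8, 8
The second differences are constant (8).
37 + 8 = 45;  100 + 45 = 145
45 + 8 = 53;  145 + 53 = 198

198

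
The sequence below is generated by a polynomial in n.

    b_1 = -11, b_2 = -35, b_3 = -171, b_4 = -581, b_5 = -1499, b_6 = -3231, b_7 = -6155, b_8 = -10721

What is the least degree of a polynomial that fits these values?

First differences: -24, -136, -410, -918, -1732, -2924, -4566
Second differences: -112, -274, -508, -814, -1192, -1642
Third differences: -162, -234, -306, -378, -450
Fourth differences: -72, -72, -72, -72
The fourth differences are constant, so the polynomial has degree 4.

4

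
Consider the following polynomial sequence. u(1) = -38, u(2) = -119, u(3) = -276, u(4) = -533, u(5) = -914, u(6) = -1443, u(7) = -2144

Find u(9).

First differences: -81, -157, -257, -381, -529, -701
Second differences: -76, -100, -124, -148, -172
Third differences: -24, -24, -24, -24
Third differences constant at -24.
-172 − 24 = -196;  -701 − 196 = -897;  -2144 − 897 = -3041
-196 − 24 = -220;  -897 − 220 = -1117;  -3041 − 1117 = -4158

-4158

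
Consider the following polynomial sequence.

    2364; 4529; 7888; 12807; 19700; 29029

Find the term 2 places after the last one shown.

Δ: 2165 , 3359 , 4919 , 6893 , 9329
Δ²: 1194 , 1560 , 1974 , 2436
Δ³: 366 , 414 , 462
Δ⁴: 48 , 48
Fourth differences constant at 48.
462 + 48 = 510;  2436 + 510 = 2946;  9329 + 2946 = 12275;  29029 + 12275 = 41304
510 + 48 = 558;  2946 + 558 = 3504;  12275 + 3504 = 15779;  41304 + 15779 = 57083

57083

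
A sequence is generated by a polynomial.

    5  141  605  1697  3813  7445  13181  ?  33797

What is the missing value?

21705

Using the first 7 terms:
136  464  1092  2116  3632  5736
328  628  1024  1516  2104
300  396  492  588
96  96  96
Constant fourth difference = 96.
Extend forward: 588 + 96 = 684;  2104 + 684 = 2788;  5736 + 2788 = 8524;  13181 + 8524 = 21705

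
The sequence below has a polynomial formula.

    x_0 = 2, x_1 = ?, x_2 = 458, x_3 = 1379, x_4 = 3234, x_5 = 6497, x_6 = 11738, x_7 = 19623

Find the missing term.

93

Using the last 6 terms:
921, 1855, 3263, 5241, 7885
934, 1408, 1978, 2644
474, 570, 666
96, 96
Constant fourth difference = 96.
Extend backward: 474 − 96 = 378;  934 − 378 = 556;  921 − 556 = 365;  458 − 365 = 93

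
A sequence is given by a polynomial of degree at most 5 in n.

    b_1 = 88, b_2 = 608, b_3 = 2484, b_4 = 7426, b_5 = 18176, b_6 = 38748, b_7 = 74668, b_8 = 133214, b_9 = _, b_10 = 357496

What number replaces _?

223656

Using the first 8 terms:
D1: 520, 1876, 4942, 10750, 20572, 35920, 58546
D2: 1356, 3066, 5808, 9822, 15348, 22626
D3: 1710, 2742, 4014, 5526, 7278
D4: 1032, 1272, 1512, 1752
D5: 240, 240, 240
Constant fifth difference = 240.
Extend forward: 1752 + 240 = 1992;  7278 + 1992 = 9270;  22626 + 9270 = 31896;  58546 + 31896 = 90442;  133214 + 90442 = 223656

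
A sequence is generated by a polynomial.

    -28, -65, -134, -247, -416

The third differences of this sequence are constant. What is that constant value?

-12

First differences: -37, -69, -113, -169
Second differences: -32, -44, -56
Third differences: -12, -12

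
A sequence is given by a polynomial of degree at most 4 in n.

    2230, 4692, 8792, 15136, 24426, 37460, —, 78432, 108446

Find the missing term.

55132

Using the first 6 terms:
Δ: 2462  4100  6344  9290  13034
Δ²: 1638  2244  2946  3744
Δ³: 606  702  798
Δ⁴: 96  96
Constant fourth difference = 96.
Extend forward: 798 + 96 = 894;  3744 + 894 = 4638;  13034 + 4638 = 17672;  37460 + 17672 = 55132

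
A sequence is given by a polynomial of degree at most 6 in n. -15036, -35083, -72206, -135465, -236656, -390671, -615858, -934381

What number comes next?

Δ: -20047, -37123, -63259, -101191, -154015, -225187, -318523
Δ²: -17076, -26136, -37932, -52824, -71172, -93336
Δ³: -9060, -11796, -14892, -18348, -22164
Δ⁴: -2736, -3096, -3456, -3816
Δ⁵: -360, -360, -360
Fifth differences constant at -360.
-3816 − 360 = -4176;  -22164 − 4176 = -26340;  -93336 − 26340 = -119676;  -318523 − 119676 = -438199;  -934381 − 438199 = -1372580

-1372580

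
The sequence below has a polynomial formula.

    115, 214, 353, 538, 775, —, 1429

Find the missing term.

1070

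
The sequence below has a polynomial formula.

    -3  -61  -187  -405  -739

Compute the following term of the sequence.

-1213

D1: -58  -126  -218  -334
D2: -68  -92  -116
D3: -24  -24
Constant third difference = -24, so extend:
-116 − 24 = -140;  -334 − 140 = -474;  -739 − 474 = -1213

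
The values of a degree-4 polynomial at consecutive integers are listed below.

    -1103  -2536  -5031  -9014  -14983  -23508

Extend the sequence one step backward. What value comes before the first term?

-378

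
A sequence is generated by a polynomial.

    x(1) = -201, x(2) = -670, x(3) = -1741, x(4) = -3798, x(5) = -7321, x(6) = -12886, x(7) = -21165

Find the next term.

Δ: -469 , -1071 , -2057 , -3523 , -5565 , -8279
Δ²: -602 , -986 , -1466 , -2042 , -2714
Δ³: -384 , -480 , -576 , -672
Δ⁴: -96 , -96 , -96
Fourth differences constant at -96.
-672 − 96 = -768;  -2714 − 768 = -3482;  -8279 − 3482 = -11761;  -21165 − 11761 = -32926

-32926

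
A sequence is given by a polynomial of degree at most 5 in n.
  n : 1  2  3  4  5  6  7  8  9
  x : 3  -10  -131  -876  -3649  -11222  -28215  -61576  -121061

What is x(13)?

-940521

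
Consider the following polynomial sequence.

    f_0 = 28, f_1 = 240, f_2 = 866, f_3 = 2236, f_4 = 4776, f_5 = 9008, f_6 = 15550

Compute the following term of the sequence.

212  626  1370  2540  4232  6542
414  744  1170  1692  2310
330  426  522  618
96  96  96
Constant fourth difference = 96, so extend:
618 + 96 = 714;  2310 + 714 = 3024;  6542 + 3024 = 9566;  15550 + 9566 = 25116

25116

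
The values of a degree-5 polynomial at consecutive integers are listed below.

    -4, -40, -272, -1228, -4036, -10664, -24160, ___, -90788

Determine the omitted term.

Using the first 7 terms:
First differences: -36  -232  -956  -2808  -6628  -13496
Second differences: -196  -724  -1852  -3820  -6868
Third differences: -528  -1128  -1968  -3048
Fourth differences: -600  -840  -1080
Fifth differences: -240  -240
Constant fifth difference = -240.
Extend forward: -1080 − 240 = -1320;  -3048 − 1320 = -4368;  -6868 − 4368 = -11236;  -13496 − 11236 = -24732;  -24160 − 24732 = -48892

-48892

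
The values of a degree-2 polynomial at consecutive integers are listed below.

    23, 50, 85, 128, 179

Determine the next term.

Δ: 27, 35, 43, 51
Δ²: 8, 8, 8
Constant second difference = 8, so extend:
51 + 8 = 59;  179 + 59 = 238

238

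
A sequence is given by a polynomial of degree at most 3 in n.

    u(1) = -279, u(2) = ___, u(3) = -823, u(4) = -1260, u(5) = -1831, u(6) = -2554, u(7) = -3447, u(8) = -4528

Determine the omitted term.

Using the last 6 terms:
Δ: -437  -571  -723  -893  -1081
Δ²: -134  -152  -170  -188
Δ³: -18  -18  -18
Constant third difference = -18.
Extend backward: -134 + 18 = -116;  -437 + 116 = -321;  -823 + 321 = -502

-502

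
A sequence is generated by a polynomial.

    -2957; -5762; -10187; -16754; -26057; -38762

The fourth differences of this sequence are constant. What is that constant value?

First differences: -2805, -4425, -6567, -9303, -12705
Second differences: -1620, -2142, -2736, -3402
Third differences: -522, -594, -666
Fourth differences: -72, -72

-72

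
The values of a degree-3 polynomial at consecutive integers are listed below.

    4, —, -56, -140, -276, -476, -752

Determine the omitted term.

-12

Using the last 5 terms:
First differences: -84, -136, -200, -276
Second differences: -52, -64, -76
Third differences: -12, -12
Constant third difference = -12.
Extend backward: -52 + 12 = -40;  -84 + 40 = -44;  -56 + 44 = -12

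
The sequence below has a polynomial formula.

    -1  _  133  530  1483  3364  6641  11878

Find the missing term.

Using the last 6 terms:
397, 953, 1881, 3277, 5237
556, 928, 1396, 1960
372, 468, 564
96, 96
Constant fourth difference = 96.
Extend backward: 372 − 96 = 276;  556 − 276 = 280;  397 − 280 = 117;  133 − 117 = 16

16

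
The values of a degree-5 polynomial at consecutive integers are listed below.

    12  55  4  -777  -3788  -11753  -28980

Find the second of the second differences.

-730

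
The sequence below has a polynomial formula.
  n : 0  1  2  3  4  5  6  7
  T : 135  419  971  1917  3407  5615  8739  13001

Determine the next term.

First differences: 284 , 552 , 946 , 1490 , 2208 , 3124 , 4262
Second differences: 268 , 394 , 544 , 718 , 916 , 1138
Third differences: 126 , 150 , 174 , 198 , 222
Fourth differences: 24 , 24 , 24 , 24
The fourth differences are constant (24).
222 + 24 = 246;  1138 + 246 = 1384;  4262 + 1384 = 5646;  13001 + 5646 = 18647

18647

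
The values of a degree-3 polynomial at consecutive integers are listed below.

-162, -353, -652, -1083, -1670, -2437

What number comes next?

-3408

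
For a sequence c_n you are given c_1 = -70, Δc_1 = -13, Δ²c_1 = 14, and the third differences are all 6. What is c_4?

Build the table forward from the leading diagonal:
D3: 6, 6, 6, 6
D2: 14, 20, 26, 32
D1: -13, 1, 21, 47
c: -70, -83, -82, -61

-61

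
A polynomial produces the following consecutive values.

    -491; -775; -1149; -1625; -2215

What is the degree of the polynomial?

3

First differences: -284, -374, -476, -590
Second differences: -90, -102, -114
Third differences: -12, -12
The third differences are constant, so the polynomial has degree 3.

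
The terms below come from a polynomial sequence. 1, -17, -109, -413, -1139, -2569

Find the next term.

-5057

-18 , -92 , -304 , -726 , -1430
-74 , -212 , -422 , -704
-138 , -210 , -282
-72 , -72
Constant fourth difference = -72, so extend:
-282 − 72 = -354;  -704 − 354 = -1058;  -1430 − 1058 = -2488;  -2569 − 2488 = -5057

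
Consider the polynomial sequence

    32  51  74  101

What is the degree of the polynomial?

2

D1: 19, 23, 27
D2: 4, 4
The second differences are constant, so the polynomial has degree 2.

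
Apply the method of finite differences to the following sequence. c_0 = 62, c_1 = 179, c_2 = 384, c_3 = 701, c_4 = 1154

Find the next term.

1767

D1: 117  205  317  453
D2: 88  112  136
D3: 24  24
Constant third difference = 24, so extend:
136 + 24 = 160;  453 + 160 = 613;  1154 + 613 = 1767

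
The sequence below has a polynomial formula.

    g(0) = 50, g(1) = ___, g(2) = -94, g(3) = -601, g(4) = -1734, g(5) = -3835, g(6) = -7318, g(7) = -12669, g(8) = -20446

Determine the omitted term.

Using the last 7 terms:
-507, -1133, -2101, -3483, -5351, -7777
-626, -968, -1382, -1868, -2426
-342, -414, -486, -558
-72, -72, -72
Constant fourth difference = -72.
Extend backward: -342 + 72 = -270;  -626 + 270 = -356;  -507 + 356 = -151;  -94 + 151 = 57

57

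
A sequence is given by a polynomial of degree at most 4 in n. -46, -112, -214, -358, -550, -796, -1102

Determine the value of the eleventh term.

D1: -66 , -102 , -144 , -192 , -246 , -306
D2: -36 , -42 , -48 , -54 , -60
D3: -6 , -6 , -6 , -6
Constant third difference = -6, so extend:
-60 − 6 = -66;  -306 − 66 = -372;  -1102 − 372 = -1474
-66 − 6 = -72;  -372 − 72 = -444;  -1474 − 444 = -1918
-72 − 6 = -78;  -444 − 78 = -522;  -1918 − 522 = -2440
-78 − 6 = -84;  -522 − 84 = -606;  -2440 − 606 = -3046

-3046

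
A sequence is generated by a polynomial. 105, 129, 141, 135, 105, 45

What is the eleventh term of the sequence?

-915

D1: 24 , 12 , -6 , -30 , -60
D2: -12 , -18 , -24 , -30
D3: -6 , -6 , -6
Constant third difference = -6, so extend:
-30 − 6 = -36;  -60 − 36 = -96;  45 − 96 = -51
-36 − 6 = -42;  -96 − 42 = -138;  -51 − 138 = -189
-42 − 6 = -48;  -138 − 48 = -186;  -189 − 186 = -375
-48 − 6 = -54;  -186 − 54 = -240;  -375 − 240 = -615
-54 − 6 = -60;  -240 − 60 = -300;  -615 − 300 = -915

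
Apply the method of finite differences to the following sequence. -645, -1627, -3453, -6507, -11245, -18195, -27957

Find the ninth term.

First differences: -982  -1826  -3054  -4738  -6950  -9762
Second differences: -844  -1228  -1684  -2212  -2812
Third differences: -384  -456  -528  -600
Fourth differences: -72  -72  -72
Constant fourth difference = -72, so extend:
-600 − 72 = -672;  -2812 − 672 = -3484;  -9762 − 3484 = -13246;  -27957 − 13246 = -41203
-672 − 72 = -744;  -3484 − 744 = -4228;  -13246 − 4228 = -17474;  -41203 − 17474 = -58677

-58677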